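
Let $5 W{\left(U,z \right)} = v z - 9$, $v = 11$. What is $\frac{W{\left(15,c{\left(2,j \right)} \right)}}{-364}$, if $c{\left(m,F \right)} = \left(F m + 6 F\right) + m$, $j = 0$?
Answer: $- \frac{1}{140} \approx -0.0071429$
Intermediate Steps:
$c{\left(m,F \right)} = m + 6 F + F m$ ($c{\left(m,F \right)} = \left(6 F + F m\right) + m = m + 6 F + F m$)
$W{\left(U,z \right)} = - \frac{9}{5} + \frac{11 z}{5}$ ($W{\left(U,z \right)} = \frac{11 z - 9}{5} = \frac{-9 + 11 z}{5} = - \frac{9}{5} + \frac{11 z}{5}$)
$\frac{W{\left(15,c{\left(2,j \right)} \right)}}{-364} = \frac{- \frac{9}{5} + \frac{11 \left(2 + 6 \cdot 0 + 0 \cdot 2\right)}{5}}{-364} = \left(- \frac{9}{5} + \frac{11 \left(2 + 0 + 0\right)}{5}\right) \left(- \frac{1}{364}\right) = \left(- \frac{9}{5} + \frac{11}{5} \cdot 2\right) \left(- \frac{1}{364}\right) = \left(- \frac{9}{5} + \frac{22}{5}\right) \left(- \frac{1}{364}\right) = \frac{13}{5} \left(- \frac{1}{364}\right) = - \frac{1}{140}$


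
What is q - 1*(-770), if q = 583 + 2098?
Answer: 3451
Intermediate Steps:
q = 2681
q - 1*(-770) = 2681 - 1*(-770) = 2681 + 770 = 3451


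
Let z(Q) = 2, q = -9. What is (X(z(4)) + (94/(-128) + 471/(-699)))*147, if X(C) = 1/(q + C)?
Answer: -3400005/14912 ≈ -228.00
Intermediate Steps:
X(C) = 1/(-9 + C)
(X(z(4)) + (94/(-128) + 471/(-699)))*147 = (1/(-9 + 2) + (94/(-128) + 471/(-699)))*147 = (1/(-7) + (94*(-1/128) + 471*(-1/699)))*147 = (-⅐ + (-47/64 - 157/233))*147 = (-⅐ - 20999/14912)*147 = -161905/104384*147 = -3400005/14912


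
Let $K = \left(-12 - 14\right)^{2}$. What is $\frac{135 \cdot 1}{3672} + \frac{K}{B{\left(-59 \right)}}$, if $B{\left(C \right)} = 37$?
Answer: $\frac{92121}{5032} \approx 18.307$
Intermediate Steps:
$K = 676$ ($K = \left(-26\right)^{2} = 676$)
$\frac{135 \cdot 1}{3672} + \frac{K}{B{\left(-59 \right)}} = \frac{135 \cdot 1}{3672} + \frac{676}{37} = 135 \cdot \frac{1}{3672} + 676 \cdot \frac{1}{37} = \frac{5}{136} + \frac{676}{37} = \frac{92121}{5032}$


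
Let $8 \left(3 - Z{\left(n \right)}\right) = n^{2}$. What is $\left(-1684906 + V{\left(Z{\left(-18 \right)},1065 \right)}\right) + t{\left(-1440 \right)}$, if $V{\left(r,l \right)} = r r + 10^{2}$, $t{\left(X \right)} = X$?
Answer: $- \frac{6739359}{4} \approx -1.6848 \cdot 10^{6}$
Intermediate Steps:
$Z{\left(n \right)} = 3 - \frac{n^{2}}{8}$
$V{\left(r,l \right)} = 100 + r^{2}$ ($V{\left(r,l \right)} = r^{2} + 100 = 100 + r^{2}$)
$\left(-1684906 + V{\left(Z{\left(-18 \right)},1065 \right)}\right) + t{\left(-1440 \right)} = \left(-1684906 + \left(100 + \left(3 - \frac{\left(-18\right)^{2}}{8}\right)^{2}\right)\right) - 1440 = \left(-1684906 + \left(100 + \left(3 - \frac{81}{2}\right)^{2}\right)\right) - 1440 = \left(-1684906 + \left(100 + \left(- \frac{75}{2}\right)^{2}\right)\right) - 1440 = \left(-1684906 + \left(100 + \frac{5625}{4}\right)\right) - 1440 = \left(-1684906 + \frac{6025}{4}\right) - 1440 = - \frac{6733599}{4} - 1440 = - \frac{6739359}{4}$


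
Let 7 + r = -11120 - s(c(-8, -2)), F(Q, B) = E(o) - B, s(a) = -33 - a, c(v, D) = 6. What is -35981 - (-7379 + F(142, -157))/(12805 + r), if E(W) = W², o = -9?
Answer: -61772236/1717 ≈ -35977.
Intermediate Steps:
F(Q, B) = 81 - B (F(Q, B) = (-9)² - B = 81 - B)
r = -11088 (r = -7 + (-11120 - (-33 - 1*6)) = -7 + (-11120 - (-33 - 6)) = -7 + (-11120 - 1*(-39)) = -7 + (-11120 + 39) = -7 - 11081 = -11088)
-35981 - (-7379 + F(142, -157))/(12805 + r) = -35981 - (-7379 + (81 - 1*(-157)))/(12805 - 11088) = -35981 - (-7379 + (81 + 157))/1717 = -35981 - (-7379 + 238)/1717 = -35981 - (-7141)/1717 = -35981 - 1*(-7141/1717) = -35981 + 7141/1717 = -61772236/1717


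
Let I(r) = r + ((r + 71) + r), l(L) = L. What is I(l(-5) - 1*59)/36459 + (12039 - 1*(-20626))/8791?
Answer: 1189869524/320511069 ≈ 3.7124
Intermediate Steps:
I(r) = 71 + 3*r (I(r) = r + ((71 + r) + r) = r + (71 + 2*r) = 71 + 3*r)
I(l(-5) - 1*59)/36459 + (12039 - 1*(-20626))/8791 = (71 + 3*(-5 - 1*59))/36459 + (12039 - 1*(-20626))/8791 = (71 + 3*(-5 - 59))*(1/36459) + (12039 + 20626)*(1/8791) = (71 + 3*(-64))*(1/36459) + 32665*(1/8791) = (71 - 192)*(1/36459) + 32665/8791 = -121*1/36459 + 32665/8791 = -121/36459 + 32665/8791 = 1189869524/320511069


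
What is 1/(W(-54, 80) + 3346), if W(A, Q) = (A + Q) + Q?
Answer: 1/3452 ≈ 0.00028969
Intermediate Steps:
W(A, Q) = A + 2*Q
1/(W(-54, 80) + 3346) = 1/((-54 + 2*80) + 3346) = 1/((-54 + 160) + 3346) = 1/(106 + 3346) = 1/3452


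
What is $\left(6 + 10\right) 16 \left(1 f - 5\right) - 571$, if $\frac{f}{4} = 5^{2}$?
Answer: $23749$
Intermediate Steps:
$f = 100$ ($f = 4 \cdot 5^{2} = 4 \cdot 25 = 100$)
$\left(6 + 10\right) 16 \left(1 f - 5\right) - 571 = \left(6 + 10\right) 16 \left(1 \cdot 100 - 5\right) - 571 = 16 \cdot 16 \left(100 - 5\right) - 571 = 256 \cdot 95 - 571 = 24320 - 571 = 23749$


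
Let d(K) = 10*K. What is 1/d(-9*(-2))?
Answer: 1/180 ≈ 0.0055556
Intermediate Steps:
1/d(-9*(-2)) = 1/(10*(-9*(-2))) = 1/(10*18) = 1/180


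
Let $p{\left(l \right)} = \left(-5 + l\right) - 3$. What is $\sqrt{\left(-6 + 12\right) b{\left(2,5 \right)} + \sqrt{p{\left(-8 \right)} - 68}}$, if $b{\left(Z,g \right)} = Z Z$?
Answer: $\sqrt{24 + 2 i \sqrt{21}} \approx 4.9845 + 0.91936 i$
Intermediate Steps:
$p{\left(l \right)} = -8 + l$
$b{\left(Z,g \right)} = Z^{2}$
$\sqrt{\left(-6 + 12\right) b{\left(2,5 \right)} + \sqrt{p{\left(-8 \right)} - 68}} = \sqrt{\left(-6 + 12\right) 2^{2} + \sqrt{\left(-8 - 8\right) - 68}} = \sqrt{6 \cdot 4 + \sqrt{-16 - 68}} = \sqrt{24 + \sqrt{-84}} = \sqrt{24 + 2 i \sqrt{21}}$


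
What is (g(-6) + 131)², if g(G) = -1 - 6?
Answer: 15376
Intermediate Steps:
g(G) = -7
(g(-6) + 131)² = (-7 + 131)² = 124² = 15376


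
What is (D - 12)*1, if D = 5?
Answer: -7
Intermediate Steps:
(D - 12)*1 = (5 - 12)*1 = -7*1 = -7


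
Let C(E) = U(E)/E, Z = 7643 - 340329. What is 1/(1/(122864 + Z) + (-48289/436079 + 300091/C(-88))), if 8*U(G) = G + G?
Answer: 91498967938/109832057017398795 ≈ 8.3308e-7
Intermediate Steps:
Z = -332686
U(G) = G/4 (U(G) = (G + G)/8 = (2*G)/8 = G/4)
C(E) = 1/4 (C(E) = (E/4)/E = 1/4)
1/(1/(122864 + Z) + (-48289/436079 + 300091/C(-88))) = 1/(1/(122864 - 332686) + (-48289/436079 + 300091/(1/4))) = 1/(1/(-209822) + (-48289*1/436079 + 300091*4)) = 1/(-1/209822 + (-48289/436079 + 1200364)) = 1/(-1/209822 + 523453484467/436079) = 1/(109832057017398795/91498967938) = 91498967938/109832057017398795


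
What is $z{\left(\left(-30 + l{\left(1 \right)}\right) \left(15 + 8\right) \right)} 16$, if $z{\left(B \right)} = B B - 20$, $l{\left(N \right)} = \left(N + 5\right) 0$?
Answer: $7617280$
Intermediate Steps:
$l{\left(N \right)} = 0$ ($l{\left(N \right)} = \left(5 + N\right) 0 = 0$)
$z{\left(B \right)} = -20 + B^{2}$ ($z{\left(B \right)} = B^{2} - 20 = -20 + B^{2}$)
$z{\left(\left(-30 + l{\left(1 \right)}\right) \left(15 + 8\right) \right)} 16 = \left(-20 + \left(\left(-30 + 0\right) \left(15 + 8\right)\right)^{2}\right) 16 = \left(-20 + \left(\left(-30\right) 23\right)^{2}\right) 16 = \left(-20 + \left(-690\right)^{2}\right) 16 = \left(-20 + 476100\right) 16 = 476080 \cdot 16 = 7617280$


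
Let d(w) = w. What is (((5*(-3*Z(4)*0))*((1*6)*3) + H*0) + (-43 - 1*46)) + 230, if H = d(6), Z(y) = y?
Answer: 141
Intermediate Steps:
H = 6
(((5*(-3*Z(4)*0))*((1*6)*3) + H*0) + (-43 - 1*46)) + 230 = (((5*(-3*4*0))*((1*6)*3) + 6*0) + (-43 - 1*46)) + 230 = (((5*(-12*0))*(6*3) + 0) + (-43 - 46)) + 230 = (((5*0)*18 + 0) - 89) + 230 = ((0*18 + 0) - 89) + 230 = ((0 + 0) - 89) + 230 = (0 - 89) + 230 = -89 + 230 = 141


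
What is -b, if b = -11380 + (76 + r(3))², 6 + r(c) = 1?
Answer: 6339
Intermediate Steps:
r(c) = -5 (r(c) = -6 + 1 = -5)
b = -6339 (b = -11380 + (76 - 5)² = -11380 + 71² = -11380 + 5041 = -6339)
-b = -1*(-6339) = 6339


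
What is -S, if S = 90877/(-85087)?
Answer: 90877/85087 ≈ 1.0680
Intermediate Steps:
S = -90877/85087 (S = 90877*(-1/85087) = -90877/85087 ≈ -1.0680)
-S = -1*(-90877/85087) = 90877/85087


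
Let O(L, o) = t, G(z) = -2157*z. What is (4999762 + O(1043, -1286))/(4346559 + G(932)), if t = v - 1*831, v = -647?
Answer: 4998284/2336235 ≈ 2.1395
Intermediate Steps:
t = -1478 (t = -647 - 1*831 = -647 - 831 = -1478)
O(L, o) = -1478
(4999762 + O(1043, -1286))/(4346559 + G(932)) = (4999762 - 1478)/(4346559 - 2157*932) = 4998284/(4346559 - 2010324) = 4998284/2336235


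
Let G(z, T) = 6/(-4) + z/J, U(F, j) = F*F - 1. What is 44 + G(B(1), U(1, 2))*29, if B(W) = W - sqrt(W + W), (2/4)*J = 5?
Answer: 17/5 - 29*sqrt(2)/10 ≈ -0.70122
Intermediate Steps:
J = 10 (J = 2*5 = 10)
U(F, j) = -1 + F**2 (U(F, j) = F**2 - 1 = -1 + F**2)
B(W) = W - sqrt(2)*sqrt(W) (B(W) = W - sqrt(2*W) = W - sqrt(2)*sqrt(W))
G(z, T) = -3/2 + z/10 (G(z, T) = 6/(-4) + z/10 = 6*(-1/4) + z*(1/10) = -3/2 + z/10)
44 + G(B(1), U(1, 2))*29 = 44 + (-3/2 + (1 - sqrt(2)*sqrt(1))/10)*29 = 44 + (-3/2 + (1 - 1*sqrt(2)*1)/10)*29 = 44 + (-3/2 + (1 - sqrt(2))/10)*29 = 44 + (-3/2 + (1/10 - sqrt(2)/10))*29 = 44 + (-7/5 - sqrt(2)/10)*29 = 44 + (-203/5 - 29*sqrt(2)/10) = 17/5 - 29*sqrt(2)/10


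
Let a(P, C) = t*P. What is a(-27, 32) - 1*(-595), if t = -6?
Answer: 757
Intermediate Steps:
a(P, C) = -6*P
a(-27, 32) - 1*(-595) = -6*(-27) - 1*(-595) = 162 + 595 = 757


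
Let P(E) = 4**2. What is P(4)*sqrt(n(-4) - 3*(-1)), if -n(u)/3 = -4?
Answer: 16*sqrt(15) ≈ 61.968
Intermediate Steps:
n(u) = 12 (n(u) = -3*(-4) = 12)
P(E) = 16
P(4)*sqrt(n(-4) - 3*(-1)) = 16*sqrt(12 - 3*(-1)) = 16*sqrt(12 + 3) = 16*sqrt(15)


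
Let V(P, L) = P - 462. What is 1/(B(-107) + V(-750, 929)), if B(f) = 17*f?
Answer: -1/3031 ≈ -0.00032992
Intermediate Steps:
V(P, L) = -462 + P
1/(B(-107) + V(-750, 929)) = 1/(17*(-107) + (-462 - 750)) = 1/(-1819 - 1212) = 1/(-3031) = -1/3031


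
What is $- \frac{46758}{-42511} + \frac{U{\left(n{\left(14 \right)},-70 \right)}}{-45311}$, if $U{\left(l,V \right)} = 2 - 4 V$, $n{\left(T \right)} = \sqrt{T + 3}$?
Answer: $\frac{300951948}{275173703} \approx 1.0937$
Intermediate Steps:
$n{\left(T \right)} = \sqrt{3 + T}$
$- \frac{46758}{-42511} + \frac{U{\left(n{\left(14 \right)},-70 \right)}}{-45311} = - \frac{46758}{-42511} + \frac{2 - -280}{-45311} = \left(-46758\right) \left(- \frac{1}{42511}\right) + \left(2 + 280\right) \left(- \frac{1}{45311}\right) = \frac{46758}{42511} + 282 \left(- \frac{1}{45311}\right) = \frac{46758}{42511} - \frac{282}{45311} = \frac{300951948}{275173703}$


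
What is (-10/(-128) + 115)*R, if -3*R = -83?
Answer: 203765/64 ≈ 3183.8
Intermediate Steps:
R = 83/3 (R = -1/3*(-83) = 83/3 ≈ 27.667)
(-10/(-128) + 115)*R = (-10/(-128) + 115)*(83/3) = (-10*(-1/128) + 115)*(83/3) = (5/64 + 115)*(83/3) = (7365/64)*(83/3) = 203765/64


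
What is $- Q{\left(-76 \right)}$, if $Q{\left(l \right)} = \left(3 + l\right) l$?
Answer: $-5548$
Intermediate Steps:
$Q{\left(l \right)} = l \left(3 + l\right)$
$- Q{\left(-76 \right)} = - \left(-76\right) \left(3 - 76\right) = - \left(-76\right) \left(-73\right) = \left(-1\right) 5548 = -5548$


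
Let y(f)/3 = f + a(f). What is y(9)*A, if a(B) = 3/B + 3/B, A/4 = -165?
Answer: -19140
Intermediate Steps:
A = -660 (A = 4*(-165) = -660)
a(B) = 6/B
y(f) = 3*f + 18/f (y(f) = 3*(f + 6/f) = 3*f + 18/f)
y(9)*A = (3*9 + 18/9)*(-660) = (27 + 18*(⅑))*(-660) = (27 + 2)*(-660) = 29*(-660) = -19140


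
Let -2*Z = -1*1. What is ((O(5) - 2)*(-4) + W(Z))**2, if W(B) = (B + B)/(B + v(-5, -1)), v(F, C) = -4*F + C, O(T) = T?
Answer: 217156/1521 ≈ 142.77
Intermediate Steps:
v(F, C) = C - 4*F
Z = 1/2 (Z = -(-1)/2 = -1/2*(-1) = 1/2 ≈ 0.50000)
W(B) = 2*B/(19 + B) (W(B) = (B + B)/(B + (-1 - 4*(-5))) = (2*B)/(B + (-1 + 20)) = (2*B)/(B + 19) = (2*B)/(19 + B) = 2*B/(19 + B))
((O(5) - 2)*(-4) + W(Z))**2 = ((5 - 2)*(-4) + 2*(1/2)/(19 + 1/2))**2 = (3*(-4) + 2*(1/2)/(39/2))**2 = (-12 + 2*(1/2)*(2/39))**2 = (-12 + 2/39)**2 = (-466/39)**2 = 217156/1521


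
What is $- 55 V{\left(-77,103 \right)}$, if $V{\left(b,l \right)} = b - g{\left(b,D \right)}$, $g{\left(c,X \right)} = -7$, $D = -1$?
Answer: $3850$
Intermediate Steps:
$V{\left(b,l \right)} = 7 + b$ ($V{\left(b,l \right)} = b - -7 = b + 7 = 7 + b$)
$- 55 V{\left(-77,103 \right)} = - 55 \left(7 - 77\right) = \left(-55\right) \left(-70\right) = 3850$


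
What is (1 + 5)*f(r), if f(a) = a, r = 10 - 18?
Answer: -48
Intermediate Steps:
r = -8
(1 + 5)*f(r) = (1 + 5)*(-8) = 6*(-8) = -48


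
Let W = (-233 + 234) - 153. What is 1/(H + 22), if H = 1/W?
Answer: 152/3343 ≈ 0.045468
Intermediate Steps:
W = -152 (W = 1 - 153 = -152)
H = -1/152 (H = 1/(-152) = -1/152 ≈ -0.0065789)
1/(H + 22) = 1/(-1/152 + 22) = 1/(3343/152) = 152/3343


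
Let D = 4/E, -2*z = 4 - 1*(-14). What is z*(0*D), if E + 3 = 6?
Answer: 0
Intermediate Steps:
E = 3 (E = -3 + 6 = 3)
z = -9 (z = -(4 - 1*(-14))/2 = -(4 + 14)/2 = -½*18 = -9)
D = 4/3 ≈ 1.3333
z*(0*D) = -0*4/3 = -9*0 = 0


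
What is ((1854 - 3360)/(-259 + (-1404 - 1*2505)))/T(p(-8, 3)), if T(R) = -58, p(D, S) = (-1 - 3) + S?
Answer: -753/120872 ≈ -0.0062297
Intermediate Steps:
p(D, S) = -4 + S
((1854 - 3360)/(-259 + (-1404 - 1*2505)))/T(p(-8, 3)) = ((1854 - 3360)/(-259 + (-1404 - 1*2505)))/(-58) = -1506/(-259 + (-1404 - 2505))*(-1/58) = -1506/(-259 - 3909)*(-1/58) = -1506/(-4168)*(-1/58) = -1506*(-1/4168)*(-1/58) = (753/2084)*(-1/58) = -753/120872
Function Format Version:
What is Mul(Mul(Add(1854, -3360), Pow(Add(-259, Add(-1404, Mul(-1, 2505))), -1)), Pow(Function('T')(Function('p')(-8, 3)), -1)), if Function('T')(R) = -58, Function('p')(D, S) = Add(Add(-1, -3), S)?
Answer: Rational(-753, 120872) ≈ -0.0062297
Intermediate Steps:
Function('p')(D, S) = Add(-4, S)
Mul(Mul(Add(1854, -3360), Pow(Add(-259, Add(-1404, Mul(-1, 2505))), -1)), Pow(Function('T')(Function('p')(-8, 3)), -1)) = Mul(Mul(Add(1854, -3360), Pow(Add(-259, Add(-1404, Mul(-1, 2505))), -1)), Pow(-58, -1)) = Mul(Mul(-1506, Pow(Add(-259, Add(-1404, -2505)), -1)), Rational(-1, 58)) = Mul(Mul(-1506, Pow(Add(-259, -3909), -1)), Rational(-1, 58)) = Mul(Mul(-1506, Pow(-4168, -1)), Rational(-1, 58)) = Mul(Mul(-1506, Rational(-1, 4168)), Rational(-1, 58)) = Mul(Rational(753, 2084), Rational(-1, 58)) = Rational(-753, 120872)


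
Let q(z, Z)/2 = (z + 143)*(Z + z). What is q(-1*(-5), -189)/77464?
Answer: -296/421 ≈ -0.70309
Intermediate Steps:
q(z, Z) = 2*(143 + z)*(Z + z) (q(z, Z) = 2*((z + 143)*(Z + z)) = 2*((143 + z)*(Z + z)) = 2*(143 + z)*(Z + z))
q(-1*(-5), -189)/77464 = (2*(-1*(-5))² + 286*(-189) + 286*(-1*(-5)) + 2*(-189)*(-1*(-5)))/77464 = (2*5² - 54054 + 286*5 + 2*(-189)*5)*(1/77464) = (2*25 - 54054 + 1430 - 1890)*(1/77464) = (50 - 54054 + 1430 - 1890)*(1/77464) = -54464*1/77464 = -296/421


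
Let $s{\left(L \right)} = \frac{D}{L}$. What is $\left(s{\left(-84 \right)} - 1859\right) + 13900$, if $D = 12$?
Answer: $\frac{84286}{7} \approx 12041.0$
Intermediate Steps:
$s{\left(L \right)} = \frac{12}{L}$
$\left(s{\left(-84 \right)} - 1859\right) + 13900 = \left(\frac{12}{-84} - 1859\right) + 13900 = \left(12 \left(- \frac{1}{84}\right) - 1859\right) + 13900 = \left(- \frac{1}{7} - 1859\right) + 13900 = - \frac{13014}{7} + 13900 = \frac{84286}{7}$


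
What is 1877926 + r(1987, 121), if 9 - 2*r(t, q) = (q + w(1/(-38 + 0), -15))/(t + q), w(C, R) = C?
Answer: 300859484947/160208 ≈ 1.8779e+6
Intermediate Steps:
r(t, q) = 9/2 - (-1/38 + q)/(2*(q + t)) (r(t, q) = 9/2 - (q + 1/(-38 + 0))/(2*(t + q)) = 9/2 - (q + 1/(-38))/(2*(q + t)) = 9/2 - (q - 1/38)/(2*(q + t)) = 9/2 - (-1/38 + q)/(2*(q + t)))
1877926 + r(1987, 121) = 1877926 + (1 + 304*121 + 342*1987)/(76*(121 + 1987)) = 1877926 + (1/76)*(1 + 36784 + 679554)/2108 = 1877926 + (1/76)*(1/2108)*716339 = 1877926 + 716339/160208 = 300859484947/160208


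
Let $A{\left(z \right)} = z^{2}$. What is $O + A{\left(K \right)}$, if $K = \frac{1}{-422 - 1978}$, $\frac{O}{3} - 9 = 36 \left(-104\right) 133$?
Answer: $- \frac{8604455039999}{5760000} \approx -1.4938 \cdot 10^{6}$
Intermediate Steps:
$O = -1493829$ ($O = 27 + 3 \cdot 36 \left(-104\right) 133 = 27 + 3 \left(\left(-3744\right) 133\right) = 27 + 3 \left(-497952\right) = 27 - 1493856 = -1493829$)
$K = - \frac{1}{2400}$ ($K = \frac{1}{-2400} = - \frac{1}{2400} \approx -0.00041667$)
$O + A{\left(K \right)} = -1493829 + \left(- \frac{1}{2400}\right)^{2} = -1493829 + \frac{1}{5760000} = - \frac{8604455039999}{5760000}$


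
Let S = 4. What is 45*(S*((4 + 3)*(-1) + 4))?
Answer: -540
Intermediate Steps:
45*(S*((4 + 3)*(-1) + 4)) = 45*(4*((4 + 3)*(-1) + 4)) = 45*(4*(7*(-1) + 4)) = 45*(4*(-7 + 4)) = 45*(4*(-3)) = 45*(-12) = -540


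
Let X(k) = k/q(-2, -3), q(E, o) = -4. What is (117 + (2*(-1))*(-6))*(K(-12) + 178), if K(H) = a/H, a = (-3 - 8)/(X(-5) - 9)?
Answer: 711349/31 ≈ 22947.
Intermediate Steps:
X(k) = -k/4 (X(k) = k/(-4) = k*(-1/4) = -k/4)
a = 44/31 (a = (-3 - 8)/(-1/4*(-5) - 9) = -11/(5/4 - 9) = -11/(-31/4) = -11*(-4/31) = 44/31 ≈ 1.4194)
K(H) = 44/(31*H)
(117 + (2*(-1))*(-6))*(K(-12) + 178) = (117 + (2*(-1))*(-6))*((44/31)/(-12) + 178) = (117 - 2*(-6))*((44/31)*(-1/12) + 178) = (117 + 12)*(-11/93 + 178) = 129*(16543/93) = 711349/31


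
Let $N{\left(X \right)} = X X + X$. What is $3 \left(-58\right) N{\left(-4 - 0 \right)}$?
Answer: $-2088$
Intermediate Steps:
$N{\left(X \right)} = X + X^{2}$ ($N{\left(X \right)} = X^{2} + X = X + X^{2}$)
$3 \left(-58\right) N{\left(-4 - 0 \right)} = 3 \left(-58\right) \left(-4 - 0\right) \left(1 - 4\right) = - 174 \left(-4 + 0\right) \left(1 + \left(-4 + 0\right)\right) = - 174 \left(- 4 \left(1 - 4\right)\right) = - 174 \left(\left(-4\right) \left(-3\right)\right) = \left(-174\right) 12 = -2088$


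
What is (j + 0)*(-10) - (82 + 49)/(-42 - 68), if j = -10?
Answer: 11131/110 ≈ 101.19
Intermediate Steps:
(j + 0)*(-10) - (82 + 49)/(-42 - 68) = (-10 + 0)*(-10) - (82 + 49)/(-42 - 68) = -10*(-10) - 131/(-110) = 100 - 131*(-1)/110 = 100 - 1*(-131/110) = 100 + 131/110 = 11131/110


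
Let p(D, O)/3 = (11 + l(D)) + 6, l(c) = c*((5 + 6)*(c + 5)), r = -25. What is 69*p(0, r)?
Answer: 3519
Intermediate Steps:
l(c) = c*(55 + 11*c) (l(c) = c*(11*(5 + c)) = c*(55 + 11*c))
p(D, O) = 51 + 33*D*(5 + D) (p(D, O) = 3*((11 + 11*D*(5 + D)) + 6) = 3*(17 + 11*D*(5 + D)) = 51 + 33*D*(5 + D))
69*p(0, r) = 69*(51 + 33*0*(5 + 0)) = 69*(51 + 33*0*5) = 69*(51 + 0) = 69*51 = 3519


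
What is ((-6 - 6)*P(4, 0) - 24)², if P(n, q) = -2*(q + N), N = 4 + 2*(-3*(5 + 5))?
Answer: 1871424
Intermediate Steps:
N = -56 (N = 4 + 2*(-3*10) = 4 + 2*(-30) = 4 - 60 = -56)
P(n, q) = 112 - 2*q (P(n, q) = -2*(q - 56) = -2*(-56 + q) = 112 - 2*q)
((-6 - 6)*P(4, 0) - 24)² = ((-6 - 6)*(112 - 2*0) - 24)² = (-12*(112 + 0) - 24)² = (-12*112 - 24)² = (-1344 - 24)² = (-1368)² = 1871424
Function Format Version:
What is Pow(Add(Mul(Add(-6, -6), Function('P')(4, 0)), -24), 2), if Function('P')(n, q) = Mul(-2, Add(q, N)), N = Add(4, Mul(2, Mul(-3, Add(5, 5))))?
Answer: 1871424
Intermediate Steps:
N = -56 (N = Add(4, Mul(2, Mul(-3, 10))) = Add(4, Mul(2, -30)) = Add(4, -60) = -56)
Function('P')(n, q) = Add(112, Mul(-2, q)) (Function('P')(n, q) = Mul(-2, Add(q, -56)) = Mul(-2, Add(-56, q)) = Add(112, Mul(-2, q)))
Pow(Add(Mul(Add(-6, -6), Function('P')(4, 0)), -24), 2) = Pow(Add(Mul(Add(-6, -6), Add(112, Mul(-2, 0))), -24), 2) = Pow(Add(Mul(-12, Add(112, 0)), -24), 2) = Pow(Add(Mul(-12, 112), -24), 2) = Pow(Add(-1344, -24), 2) = Pow(-1368, 2) = 1871424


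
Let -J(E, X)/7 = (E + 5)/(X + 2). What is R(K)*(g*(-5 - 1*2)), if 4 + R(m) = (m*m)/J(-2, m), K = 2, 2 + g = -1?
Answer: -100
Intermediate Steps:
g = -3 (g = -2 - 1 = -3)
J(E, X) = -7*(5 + E)/(2 + X) (J(E, X) = -7*(E + 5)/(X + 2) = -7*(5 + E)/(2 + X))
R(m) = -4 + m²*(-2/21 - m/21) (R(m) = -4 + (m*m)/((7*(-5 - 1*(-2))/(2 + m))) = -4 + m²/((7*(-5 + 2)/(2 + m))) = -4 + m²/((7*(-3)/(2 + m))) = -4 + m²/((-21/(2 + m))) = -4 + m²*(-2/21 - m/21))
R(K)*(g*(-5 - 1*2)) = (-4 - 1/21*2²*(2 + 2))*(-3*(-5 - 1*2)) = (-4 - 1/21*4*4)*(-3*(-5 - 2)) = (-4 - 16/21)*(-3*(-7)) = -100/21*21 = -100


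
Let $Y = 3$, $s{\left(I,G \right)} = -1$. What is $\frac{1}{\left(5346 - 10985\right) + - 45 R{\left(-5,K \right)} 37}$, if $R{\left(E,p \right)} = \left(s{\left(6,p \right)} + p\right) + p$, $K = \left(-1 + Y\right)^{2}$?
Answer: $- \frac{1}{17294} \approx -5.7823 \cdot 10^{-5}$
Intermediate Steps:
$K = 4$ ($K = \left(-1 + 3\right)^{2} = 2^{2} = 4$)
$R{\left(E,p \right)} = -1 + 2 p$ ($R{\left(E,p \right)} = \left(-1 + p\right) + p = -1 + 2 p$)
$\frac{1}{\left(5346 - 10985\right) + - 45 R{\left(-5,K \right)} 37} = \frac{1}{\left(5346 - 10985\right) + - 45 \left(-1 + 2 \cdot 4\right) 37} = \frac{1}{-5639 + - 45 \left(-1 + 8\right) 37} = \frac{1}{-5639 + \left(-45\right) 7 \cdot 37} = \frac{1}{-5639 - 11655} = \frac{1}{-17294} = - \frac{1}{17294}$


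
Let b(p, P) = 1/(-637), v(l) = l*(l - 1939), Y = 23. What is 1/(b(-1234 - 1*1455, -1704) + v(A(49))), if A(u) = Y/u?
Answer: -31213/28401461 ≈ -0.0010990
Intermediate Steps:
A(u) = 23/u
v(l) = l*(-1939 + l)
b(p, P) = -1/637
1/(b(-1234 - 1*1455, -1704) + v(A(49))) = 1/(-1/637 + (23/49)*(-1939 + 23/49)) = 1/(-1/637 + (23*(1/49))*(-1939 + 23*(1/49))) = 1/(-1/637 + 23*(-1939 + 23/49)/49) = 1/(-1/637 + (23/49)*(-94988/49)) = 1/(-1/637 - 2184724/2401) = 1/(-28401461/31213) = -31213/28401461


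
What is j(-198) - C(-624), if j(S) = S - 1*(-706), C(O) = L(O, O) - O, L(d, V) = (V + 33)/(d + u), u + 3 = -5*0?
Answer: -24441/209 ≈ -116.94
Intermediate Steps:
u = -3 (u = -3 - 5*0 = -3 + 0 = -3)
L(d, V) = (33 + V)/(-3 + d) (L(d, V) = (V + 33)/(d - 3) = (33 + V)/(-3 + d))
C(O) = -O + (33 + O)/(-3 + O) (C(O) = (33 + O)/(-3 + O) - O = -O + (33 + O)/(-3 + O))
j(S) = 706 + S (j(S) = S + 706 = 706 + S)
j(-198) - C(-624) = (706 - 198) - (33 - 624 - 1*(-624)*(-3 - 624))/(-3 - 624) = 508 - (33 - 624 - 1*(-624)*(-627))/(-627) = 508 - (-1)*(33 - 624 - 391248)/627 = 508 - (-1)*(-391839)/627 = 508 - 1*130613/209 = 508 - 130613/209 = -24441/209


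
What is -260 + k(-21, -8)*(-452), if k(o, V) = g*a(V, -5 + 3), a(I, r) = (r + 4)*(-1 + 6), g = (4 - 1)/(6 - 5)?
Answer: -13820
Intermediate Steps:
g = 3 (g = 3/1 = 3*1 = 3)
a(I, r) = 20 + 5*r (a(I, r) = (4 + r)*5 = 20 + 5*r)
k(o, V) = 30 (k(o, V) = 3*(20 + 5*(-5 + 3)) = 3*(20 + 5*(-2)) = 3*(20 - 10) = 3*10 = 30)
-260 + k(-21, -8)*(-452) = -260 + 30*(-452) = -260 - 13560 = -13820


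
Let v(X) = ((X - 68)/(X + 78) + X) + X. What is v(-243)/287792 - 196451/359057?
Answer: -9357290435783/17050065803760 ≈ -0.54881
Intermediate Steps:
v(X) = 2*X + (-68 + X)/(78 + X) (v(X) = ((-68 + X)/(78 + X) + X) + X = (X + (-68 + X)/(78 + X)) + X = 2*X + (-68 + X)/(78 + X))
v(-243)/287792 - 196451/359057 = ((-68 + 2*(-243)**2 + 157*(-243))/(78 - 243))/287792 - 196451/359057 = ((-68 + 2*59049 - 38151)/(-165))*(1/287792) - 196451*1/359057 = -(-68 + 118098 - 38151)/165*(1/287792) - 196451/359057 = -1/165*79879*(1/287792) - 196451/359057 = -79879/165*1/287792 - 196451/359057 = -79879/47485680 - 196451/359057 = -9357290435783/17050065803760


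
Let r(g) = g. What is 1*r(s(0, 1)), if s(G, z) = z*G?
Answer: 0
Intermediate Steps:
s(G, z) = G*z
1*r(s(0, 1)) = 1*(0*1) = 1*0 = 0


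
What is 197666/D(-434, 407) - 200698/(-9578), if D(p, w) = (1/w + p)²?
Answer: 3287759062885007/149419815963741 ≈ 22.004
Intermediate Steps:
D(p, w) = (p + 1/w)²
197666/D(-434, 407) - 200698/(-9578) = 197666/(((1 - 434*407)²/407²)) - 200698/(-9578) = 197666/(((1 - 176638)²/165649)) - 200698*(-1/9578) = 197666/(((1/165649)*(-176637)²)) + 100349/4789 = 197666/(((1/165649)*31200629769)) + 100349/4789 = 197666/(31200629769/165649) + 100349/4789 = 197666*(165649/31200629769) + 100349/4789 = 32743175234/31200629769 + 100349/4789 = 3287759062885007/149419815963741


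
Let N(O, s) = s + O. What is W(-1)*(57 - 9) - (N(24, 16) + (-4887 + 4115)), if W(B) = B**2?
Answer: 780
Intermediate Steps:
N(O, s) = O + s
W(-1)*(57 - 9) - (N(24, 16) + (-4887 + 4115)) = (-1)**2*(57 - 9) - ((24 + 16) + (-4887 + 4115)) = 1*48 - (40 - 772) = 48 - 1*(-732) = 48 + 732 = 780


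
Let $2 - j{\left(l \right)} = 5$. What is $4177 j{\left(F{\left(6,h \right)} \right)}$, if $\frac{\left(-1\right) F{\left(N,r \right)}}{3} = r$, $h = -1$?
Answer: $-12531$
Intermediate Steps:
$F{\left(N,r \right)} = - 3 r$
$j{\left(l \right)} = -3$ ($j{\left(l \right)} = 2 - 5 = -3$)
$4177 j{\left(F{\left(6,h \right)} \right)} = 4177 \left(-3\right) = -12531$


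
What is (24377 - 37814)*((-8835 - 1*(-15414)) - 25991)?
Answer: 260839044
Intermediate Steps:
(24377 - 37814)*((-8835 - 1*(-15414)) - 25991) = -13437*((-8835 + 15414) - 25991) = -13437*(6579 - 25991) = -13437*(-19412) = 260839044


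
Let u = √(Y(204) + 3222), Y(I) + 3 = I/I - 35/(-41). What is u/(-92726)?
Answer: -49*√2255/3801766 ≈ -0.00061205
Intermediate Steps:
Y(I) = -47/41 (Y(I) = -3 + (I/I - 35/(-41)) = -3 + (1 - 35*(-1/41)) = -3 + (1 + 35/41) = -3 + 76/41 = -47/41)
u = 49*√2255/41 (u = √(-47/41 + 3222) = √(132055/41) = 49*√2255/41 ≈ 56.753)
u/(-92726) = (49*√2255/41)/(-92726) = (49*√2255/41)*(-1/92726) = -49*√2255/3801766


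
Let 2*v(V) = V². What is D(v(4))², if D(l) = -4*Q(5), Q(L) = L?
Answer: 400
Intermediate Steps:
v(V) = V²/2
D(l) = -20 (D(l) = -4*5 = -20)
D(v(4))² = (-20)² = 400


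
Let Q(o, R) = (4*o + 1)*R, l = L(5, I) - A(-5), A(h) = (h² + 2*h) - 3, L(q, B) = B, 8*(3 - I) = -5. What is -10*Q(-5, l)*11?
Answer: -70015/4 ≈ -17504.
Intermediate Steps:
I = 29/8 (I = 3 - ⅛*(-5) = 3 + 5/8 = 29/8 ≈ 3.6250)
A(h) = -3 + h² + 2*h
l = -67/8 (l = 29/8 - (-3 + (-5)² + 2*(-5)) = 29/8 - (-3 + 25 - 10) = 29/8 - 1*12 = 29/8 - 12 = -67/8 ≈ -8.3750)
Q(o, R) = R*(1 + 4*o) (Q(o, R) = (1 + 4*o)*R = R*(1 + 4*o))
-10*Q(-5, l)*11 = -(-335)*(1 + 4*(-5))/4*11 = -(-335)*(1 - 20)/4*11 = -(-335)*(-19)/4*11 = -10*1273/8*11 = -6365/4*11 = -70015/4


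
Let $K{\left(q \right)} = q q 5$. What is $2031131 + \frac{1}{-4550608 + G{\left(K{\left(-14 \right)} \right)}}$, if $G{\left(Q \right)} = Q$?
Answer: $\frac{9240890469267}{4549628} \approx 2.0311 \cdot 10^{6}$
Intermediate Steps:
$K{\left(q \right)} = 5 q^{2}$ ($K{\left(q \right)} = q^{2} \cdot 5 = 5 q^{2}$)
$2031131 + \frac{1}{-4550608 + G{\left(K{\left(-14 \right)} \right)}} = 2031131 + \frac{1}{-4550608 + 5 \left(-14\right)^{2}} = 2031131 + \frac{1}{-4550608 + 5 \cdot 196} = 2031131 + \frac{1}{-4550608 + 980} = 2031131 + \frac{1}{-4549628} = 2031131 - \frac{1}{4549628} = \frac{9240890469267}{4549628}$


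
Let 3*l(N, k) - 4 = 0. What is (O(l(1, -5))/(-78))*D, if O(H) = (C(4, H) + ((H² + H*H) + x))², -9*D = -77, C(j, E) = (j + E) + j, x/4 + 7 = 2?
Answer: -157696/28431 ≈ -5.5466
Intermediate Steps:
x = -20 (x = -28 + 4*2 = -28 + 8 = -20)
l(N, k) = 4/3 (l(N, k) = 4/3 + (⅓)*0 = 4/3 + 0 = 4/3)
C(j, E) = E + 2*j (C(j, E) = (E + j) + j = E + 2*j)
D = 77/9 (D = -⅑*(-77) = 77/9 ≈ 8.5556)
O(H) = (-12 + H + 2*H²)² (O(H) = ((H + 2*4) + ((H² + H*H) - 20))² = ((H + 8) + ((H² + H²) - 20))² = ((8 + H) + (2*H² - 20))² = ((8 + H) + (-20 + 2*H²))² = (-12 + H + 2*H²)²)
(O(l(1, -5))/(-78))*D = ((-12 + 4/3 + 2*(4/3)²)²/(-78))*(77/9) = ((-12 + 4/3 + 2*(16/9))²*(-1/78))*(77/9) = ((-12 + 4/3 + 32/9)²*(-1/78))*(77/9) = ((-64/9)²*(-1/78))*(77/9) = ((4096/81)*(-1/78))*(77/9) = -2048/3159*77/9 = -157696/28431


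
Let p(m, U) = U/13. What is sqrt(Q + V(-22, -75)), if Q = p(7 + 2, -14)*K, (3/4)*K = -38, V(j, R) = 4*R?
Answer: 2*I*sqrt(93327)/39 ≈ 15.666*I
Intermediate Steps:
p(m, U) = U/13 (p(m, U) = U*(1/13) = U/13)
K = -152/3 (K = (4/3)*(-38) = -152/3 ≈ -50.667)
Q = 2128/39 (Q = ((1/13)*(-14))*(-152/3) = -14/13*(-152/3) = 2128/39 ≈ 54.564)
sqrt(Q + V(-22, -75)) = sqrt(2128/39 + 4*(-75)) = sqrt(2128/39 - 300) = sqrt(-9572/39) = 2*I*sqrt(93327)/39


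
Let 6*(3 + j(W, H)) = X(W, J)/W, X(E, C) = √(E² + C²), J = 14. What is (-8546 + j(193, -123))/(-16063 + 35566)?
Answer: -8549/19503 + √37445/22584474 ≈ -0.43833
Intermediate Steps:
X(E, C) = √(C² + E²)
j(W, H) = -3 + √(196 + W²)/(6*W) (j(W, H) = -3 + (√(14² + W²)/W)/6 = -3 + (√(196 + W²)/W)/6 = -3 + √(196 + W²)/(6*W))
(-8546 + j(193, -123))/(-16063 + 35566) = (-8546 + (-3 + (⅙)*√(196 + 193²)/193))/(-16063 + 35566) = (-8546 + (-3 + (⅙)*(1/193)*√(196 + 37249)))/19503 = (-8546 + (-3 + (⅙)*(1/193)*√37445))*(1/19503) = (-8546 + (-3 + √37445/1158))*(1/19503) = (-8549 + √37445/1158)*(1/19503) = -8549/19503 + √37445/22584474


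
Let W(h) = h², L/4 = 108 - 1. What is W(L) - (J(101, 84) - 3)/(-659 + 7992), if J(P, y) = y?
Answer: 1343288191/7333 ≈ 1.8318e+5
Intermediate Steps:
L = 428 (L = 4*(108 - 1) = 4*107 = 428)
W(L) - (J(101, 84) - 3)/(-659 + 7992) = 428² - (84 - 3)/(-659 + 7992) = 183184 - 81/7333 = 1343288191/7333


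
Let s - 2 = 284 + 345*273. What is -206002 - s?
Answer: -300473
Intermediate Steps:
s = 94471 (s = 2 + (284 + 345*273) = 2 + (284 + 94185) = 2 + 94469 = 94471)
-206002 - s = -206002 - 1*94471 = -206002 - 94471 = -300473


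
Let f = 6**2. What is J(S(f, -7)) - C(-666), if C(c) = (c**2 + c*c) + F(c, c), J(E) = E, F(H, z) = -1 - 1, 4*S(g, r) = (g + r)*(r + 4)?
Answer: -3548527/4 ≈ -8.8713e+5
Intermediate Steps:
f = 36
S(g, r) = (4 + r)*(g + r)/4 (S(g, r) = ((g + r)*(r + 4))/4 = ((g + r)*(4 + r))/4 = ((4 + r)*(g + r))/4 = (4 + r)*(g + r)/4)
F(H, z) = -2
C(c) = -2 + 2*c**2 (C(c) = (c**2 + c*c) - 2 = (c**2 + c**2) - 2 = 2*c**2 - 2 = -2 + 2*c**2)
J(S(f, -7)) - C(-666) = (36 - 7 + (1/4)*(-7)**2 + (1/4)*36*(-7)) - (-2 + 2*(-666)**2) = (36 - 7 + (1/4)*49 - 63) - (-2 + 2*443556) = (36 - 7 + 49/4 - 63) - (-2 + 887112) = -87/4 - 1*887110 = -87/4 - 887110 = -3548527/4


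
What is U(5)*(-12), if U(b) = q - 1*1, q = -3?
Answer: 48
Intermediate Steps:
U(b) = -4 (U(b) = -3 - 1*1 = -3 - 1 = -4)
U(5)*(-12) = -4*(-12) = 48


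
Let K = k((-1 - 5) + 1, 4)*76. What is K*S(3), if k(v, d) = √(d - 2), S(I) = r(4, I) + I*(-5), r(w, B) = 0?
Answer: -1140*√2 ≈ -1612.2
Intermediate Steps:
S(I) = -5*I (S(I) = 0 + I*(-5) = 0 - 5*I = -5*I)
k(v, d) = √(-2 + d)
K = 76*√2 (K = √(-2 + 4)*76 = √2*76 = 76*√2 ≈ 107.48)
K*S(3) = (76*√2)*(-5*3) = (76*√2)*(-15) = -1140*√2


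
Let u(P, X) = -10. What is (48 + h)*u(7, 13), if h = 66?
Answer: -1140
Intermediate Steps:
(48 + h)*u(7, 13) = (48 + 66)*(-10) = 114*(-10) = -1140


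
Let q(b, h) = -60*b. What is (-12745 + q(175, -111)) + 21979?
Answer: -1266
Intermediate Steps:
(-12745 + q(175, -111)) + 21979 = (-12745 - 60*175) + 21979 = (-12745 - 10500) + 21979 = -23245 + 21979 = -1266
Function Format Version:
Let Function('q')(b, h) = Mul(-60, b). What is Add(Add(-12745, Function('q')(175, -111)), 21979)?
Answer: -1266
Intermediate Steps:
Add(Add(-12745, Function('q')(175, -111)), 21979) = Add(Add(-12745, Mul(-60, 175)), 21979) = Add(Add(-12745, -10500), 21979) = Add(-23245, 21979) = -1266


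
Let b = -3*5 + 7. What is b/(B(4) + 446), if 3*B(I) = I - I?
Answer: -4/223 ≈ -0.017937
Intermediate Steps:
B(I) = 0 (B(I) = (I - I)/3 = (1/3)*0 = 0)
b = -8 (b = -15 + 7 = -8)
b/(B(4) + 446) = -8/(0 + 446) = -8/446 = -8*1/446 = -4/223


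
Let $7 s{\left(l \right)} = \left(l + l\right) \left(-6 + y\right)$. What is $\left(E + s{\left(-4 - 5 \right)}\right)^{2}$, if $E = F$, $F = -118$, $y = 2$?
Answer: $\frac{568516}{49} \approx 11602.0$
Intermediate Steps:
$s{\left(l \right)} = - \frac{8 l}{7}$ ($s{\left(l \right)} = \frac{\left(l + l\right) \left(-6 + 2\right)}{7} = \frac{2 l \left(-4\right)}{7} = \frac{\left(-8\right) l}{7} = - \frac{8 l}{7}$)
$E = -118$
$\left(E + s{\left(-4 - 5 \right)}\right)^{2} = \left(-118 - \frac{8 \left(-4 - 5\right)}{7}\right)^{2} = \left(-118 - - \frac{72}{7}\right)^{2} = \left(-118 + \frac{72}{7}\right)^{2} = \left(- \frac{754}{7}\right)^{2} = \frac{568516}{49}$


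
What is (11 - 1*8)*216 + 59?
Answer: 707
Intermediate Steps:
(11 - 1*8)*216 + 59 = (11 - 8)*216 + 59 = 3*216 + 59 = 648 + 59 = 707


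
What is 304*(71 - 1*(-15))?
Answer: 26144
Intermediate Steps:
304*(71 - 1*(-15)) = 304*(71 + 15) = 304*86 = 26144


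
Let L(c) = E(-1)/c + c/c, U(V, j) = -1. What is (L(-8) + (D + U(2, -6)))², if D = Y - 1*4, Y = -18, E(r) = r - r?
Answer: 484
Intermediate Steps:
E(r) = 0
L(c) = 1 (L(c) = 0/c + c/c = 0 + 1 = 1)
D = -22 (D = -18 - 1*4 = -18 - 4 = -22)
(L(-8) + (D + U(2, -6)))² = (1 + (-22 - 1))² = (1 - 23)² = (-22)² = 484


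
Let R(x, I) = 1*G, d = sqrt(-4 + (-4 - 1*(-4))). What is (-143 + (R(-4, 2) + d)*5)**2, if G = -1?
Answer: 21804 - 2960*I ≈ 21804.0 - 2960.0*I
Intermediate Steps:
d = 2*I (d = sqrt(-4 + (-4 + 4)) = sqrt(-4 + 0) = sqrt(-4) = 2*I ≈ 2.0*I)
R(x, I) = -1 (R(x, I) = 1*(-1) = -1)
(-143 + (R(-4, 2) + d)*5)**2 = (-143 + (-1 + 2*I)*5)**2 = (-143 + (-5 + 10*I))**2 = (-148 + 10*I)**2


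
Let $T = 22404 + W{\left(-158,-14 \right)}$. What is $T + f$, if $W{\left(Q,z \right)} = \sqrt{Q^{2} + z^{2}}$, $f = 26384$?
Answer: $48788 + 2 \sqrt{6290} \approx 48947.0$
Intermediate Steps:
$T = 22404 + 2 \sqrt{6290}$ ($T = 22404 + \sqrt{\left(-158\right)^{2} + \left(-14\right)^{2}} = 22404 + \sqrt{24964 + 196} = 22404 + \sqrt{25160} = 22404 + 2 \sqrt{6290} \approx 22563.0$)
$T + f = \left(22404 + 2 \sqrt{6290}\right) + 26384 = 48788 + 2 \sqrt{6290}$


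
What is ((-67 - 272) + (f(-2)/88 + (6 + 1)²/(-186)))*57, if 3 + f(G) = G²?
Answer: -52752341/2728 ≈ -19337.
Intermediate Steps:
f(G) = -3 + G²
((-67 - 272) + (f(-2)/88 + (6 + 1)²/(-186)))*57 = ((-67 - 272) + ((-3 + (-2)²)/88 + (6 + 1)²/(-186)))*57 = (-339 + ((-3 + 4)*(1/88) + 7²*(-1/186)))*57 = (-339 + (1*(1/88) + 49*(-1/186)))*57 = (-339 + (1/88 - 49/186))*57 = (-339 - 2063/8184)*57 = -2776439/8184*57 = -52752341/2728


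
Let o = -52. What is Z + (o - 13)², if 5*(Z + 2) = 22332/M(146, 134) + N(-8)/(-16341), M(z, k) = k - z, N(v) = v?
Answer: 314629622/81705 ≈ 3850.8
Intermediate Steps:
Z = -30574003/81705 (Z = -2 + (22332/(134 - 1*146) - 8/(-16341))/5 = -2 + (22332/(134 - 146) - 8*(-1/16341))/5 = -2 + (22332/(-12) + 8/16341)/5 = -2 + (22332*(-1/12) + 8/16341)/5 = -2 + (-1861 + 8/16341)/5 = -2 + (⅕)*(-30410593/16341) = -2 - 30410593/81705 = -30574003/81705 ≈ -374.20)
Z + (o - 13)² = -30574003/81705 + (-52 - 13)² = -30574003/81705 + (-65)² = -30574003/81705 + 4225 = 314629622/81705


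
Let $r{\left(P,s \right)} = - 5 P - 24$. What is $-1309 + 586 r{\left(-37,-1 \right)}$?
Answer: $93037$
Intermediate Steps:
$r{\left(P,s \right)} = -24 - 5 P$
$-1309 + 586 r{\left(-37,-1 \right)} = -1309 + 586 \left(-24 - -185\right) = -1309 + 586 \left(-24 + 185\right) = -1309 + 586 \cdot 161 = -1309 + 94346 = 93037$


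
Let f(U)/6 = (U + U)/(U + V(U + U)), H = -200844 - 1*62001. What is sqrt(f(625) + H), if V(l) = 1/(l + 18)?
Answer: I*sqrt(18341591661814205)/264167 ≈ 512.67*I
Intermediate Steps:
V(l) = 1/(18 + l)
H = -262845 (H = -200844 - 62001 = -262845)
f(U) = 12*U/(U + 1/(18 + 2*U)) (f(U) = 6*((U + U)/(U + 1/(18 + (U + U)))) = 6*((2*U)/(U + 1/(18 + 2*U))) = 6*(2*U/(U + 1/(18 + 2*U))) = 12*U/(U + 1/(18 + 2*U)))
sqrt(f(625) + H) = sqrt(24*625*(9 + 625)/(1 + 2*625*(9 + 625)) - 262845) = sqrt(24*625*634/(1 + 2*625*634) - 262845) = sqrt(24*625*634/(1 + 792500) - 262845) = sqrt(24*625*634/792501 - 262845) = sqrt(24*625*(1/792501)*634 - 262845) = sqrt(3170000/264167 - 262845) = sqrt(-69431805115/264167) = I*sqrt(18341591661814205)/264167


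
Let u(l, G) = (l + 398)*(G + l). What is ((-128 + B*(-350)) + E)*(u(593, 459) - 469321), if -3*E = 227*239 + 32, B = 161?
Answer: -42746063903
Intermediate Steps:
u(l, G) = (398 + l)*(G + l)
E = -18095 (E = -(227*239 + 32)/3 = -(54253 + 32)/3 = -⅓*54285 = -18095)
((-128 + B*(-350)) + E)*(u(593, 459) - 469321) = ((-128 + 161*(-350)) - 18095)*((593² + 398*459 + 398*593 + 459*593) - 469321) = ((-128 - 56350) - 18095)*((351649 + 182682 + 236014 + 272187) - 469321) = (-56478 - 18095)*(1042532 - 469321) = -74573*573211 = -42746063903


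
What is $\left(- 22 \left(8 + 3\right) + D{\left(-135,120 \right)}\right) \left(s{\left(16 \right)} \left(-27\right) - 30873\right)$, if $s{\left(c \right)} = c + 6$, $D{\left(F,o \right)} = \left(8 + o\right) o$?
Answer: $-475718106$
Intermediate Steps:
$D{\left(F,o \right)} = o \left(8 + o\right)$
$s{\left(c \right)} = 6 + c$
$\left(- 22 \left(8 + 3\right) + D{\left(-135,120 \right)}\right) \left(s{\left(16 \right)} \left(-27\right) - 30873\right) = \left(- 22 \left(8 + 3\right) + 120 \left(8 + 120\right)\right) \left(\left(6 + 16\right) \left(-27\right) - 30873\right) = \left(\left(-22\right) 11 + 120 \cdot 128\right) \left(22 \left(-27\right) - 30873\right) = \left(-242 + 15360\right) \left(-594 - 30873\right) = 15118 \left(-31467\right) = -475718106$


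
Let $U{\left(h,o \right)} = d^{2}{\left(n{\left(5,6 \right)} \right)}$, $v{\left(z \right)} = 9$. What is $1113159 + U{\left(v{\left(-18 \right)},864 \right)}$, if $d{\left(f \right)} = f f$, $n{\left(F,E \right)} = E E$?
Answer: $2792775$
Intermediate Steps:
$n{\left(F,E \right)} = E^{2}$
$d{\left(f \right)} = f^{2}$
$U{\left(h,o \right)} = 1679616$ ($U{\left(h,o \right)} = \left(\left(6^{2}\right)^{2}\right)^{2} = \left(36^{2}\right)^{2} = 1296^{2} = 1679616$)
$1113159 + U{\left(v{\left(-18 \right)},864 \right)} = 1113159 + 1679616 = 2792775$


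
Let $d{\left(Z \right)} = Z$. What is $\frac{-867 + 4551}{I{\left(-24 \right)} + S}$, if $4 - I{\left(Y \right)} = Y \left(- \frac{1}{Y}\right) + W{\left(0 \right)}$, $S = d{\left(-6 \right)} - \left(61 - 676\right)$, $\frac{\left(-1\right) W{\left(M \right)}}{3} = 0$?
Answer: $6$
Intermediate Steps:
$W{\left(M \right)} = 0$ ($W{\left(M \right)} = \left(-3\right) 0 = 0$)
$S = 609$ ($S = -6 - \left(61 - 676\right) = -6 - -615 = -6 + 615 = 609$)
$I{\left(Y \right)} = 5$ ($I{\left(Y \right)} = 4 - \left(Y \left(- \frac{1}{Y}\right) + 0\right) = 4 - \left(-1 + 0\right) = 4 - -1 = 4 + 1 = 5$)
$\frac{-867 + 4551}{I{\left(-24 \right)} + S} = \frac{-867 + 4551}{5 + 609} = \frac{3684}{614} = 3684 \cdot \frac{1}{614} = 6$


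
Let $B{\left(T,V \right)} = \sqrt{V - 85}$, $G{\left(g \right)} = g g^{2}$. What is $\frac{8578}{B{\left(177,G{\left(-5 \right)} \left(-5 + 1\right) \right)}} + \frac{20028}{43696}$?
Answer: $\frac{5007}{10924} + \frac{8578 \sqrt{415}}{415} \approx 421.54$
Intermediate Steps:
$G{\left(g \right)} = g^{3}$
$B{\left(T,V \right)} = \sqrt{-85 + V}$
$\frac{8578}{B{\left(177,G{\left(-5 \right)} \left(-5 + 1\right) \right)}} + \frac{20028}{43696} = \frac{8578}{\sqrt{-85 + \left(-5\right)^{3} \left(-5 + 1\right)}} + \frac{20028}{43696} = \frac{8578}{\sqrt{-85 - -500}} + 20028 \cdot \frac{1}{43696} = \frac{8578}{\sqrt{-85 + 500}} + \frac{5007}{10924} = \frac{8578}{\sqrt{415}} + \frac{5007}{10924} = 8578 \frac{\sqrt{415}}{415} + \frac{5007}{10924} = \frac{8578 \sqrt{415}}{415} + \frac{5007}{10924} = \frac{5007}{10924} + \frac{8578 \sqrt{415}}{415}$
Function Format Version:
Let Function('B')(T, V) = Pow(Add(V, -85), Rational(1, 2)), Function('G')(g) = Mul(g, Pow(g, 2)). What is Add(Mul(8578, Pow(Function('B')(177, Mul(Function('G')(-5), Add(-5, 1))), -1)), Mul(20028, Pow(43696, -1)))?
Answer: Add(Rational(5007, 10924), Mul(Rational(8578, 415), Pow(415, Rational(1, 2)))) ≈ 421.54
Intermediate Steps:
Function('G')(g) = Pow(g, 3)
Function('B')(T, V) = Pow(Add(-85, V), Rational(1, 2))
Add(Mul(8578, Pow(Function('B')(177, Mul(Function('G')(-5), Add(-5, 1))), -1)), Mul(20028, Pow(43696, -1))) = Add(Mul(8578, Pow(Pow(Add(-85, Mul(Pow(-5, 3), Add(-5, 1))), Rational(1, 2)), -1)), Mul(20028, Pow(43696, -1))) = Add(Mul(8578, Pow(Pow(Add(-85, Mul(-125, -4)), Rational(1, 2)), -1)), Mul(20028, Rational(1, 43696))) = Add(Mul(8578, Pow(Pow(Add(-85, 500), Rational(1, 2)), -1)), Rational(5007, 10924)) = Add(Mul(8578, Pow(Pow(415, Rational(1, 2)), -1)), Rational(5007, 10924)) = Add(Mul(8578, Mul(Rational(1, 415), Pow(415, Rational(1, 2)))), Rational(5007, 10924)) = Add(Mul(Rational(8578, 415), Pow(415, Rational(1, 2))), Rational(5007, 10924)) = Add(Rational(5007, 10924), Mul(Rational(8578, 415), Pow(415, Rational(1, 2))))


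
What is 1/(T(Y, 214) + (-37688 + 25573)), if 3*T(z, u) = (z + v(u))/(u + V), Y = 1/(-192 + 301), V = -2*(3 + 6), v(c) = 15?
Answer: -16023/194118236 ≈ -8.2542e-5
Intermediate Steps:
V = -18 (V = -2*9 = -18)
Y = 1/109 ≈ 0.0091743
T(z, u) = (15 + z)/(3*(-18 + u)) (T(z, u) = ((z + 15)/(u - 18))/3 = ((15 + z)/(-18 + u))/3 = (15 + z)/(3*(-18 + u)))
1/(T(Y, 214) + (-37688 + 25573)) = 1/((15 + 1/109)/(3*(-18 + 214)) + (-37688 + 25573)) = 1/((⅓)*(1636/109)/196 - 12115) = 1/((⅓)*(1/196)*(1636/109) - 12115) = 1/(409/16023 - 12115) = 1/(-194118236/16023) = -16023/194118236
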